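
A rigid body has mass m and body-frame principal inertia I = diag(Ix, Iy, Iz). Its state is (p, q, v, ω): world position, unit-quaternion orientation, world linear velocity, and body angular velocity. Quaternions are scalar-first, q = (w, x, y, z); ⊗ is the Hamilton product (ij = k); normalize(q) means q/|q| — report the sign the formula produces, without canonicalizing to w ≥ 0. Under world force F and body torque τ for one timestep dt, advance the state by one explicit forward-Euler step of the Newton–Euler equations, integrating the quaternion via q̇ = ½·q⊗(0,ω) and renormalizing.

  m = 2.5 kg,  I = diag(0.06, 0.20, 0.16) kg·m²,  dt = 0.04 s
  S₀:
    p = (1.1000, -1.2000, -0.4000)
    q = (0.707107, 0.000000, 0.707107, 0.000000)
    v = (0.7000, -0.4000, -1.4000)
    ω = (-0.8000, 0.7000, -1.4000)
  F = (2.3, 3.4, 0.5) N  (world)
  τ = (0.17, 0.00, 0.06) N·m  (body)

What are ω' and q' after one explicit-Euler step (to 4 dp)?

ω' = (-0.7128, 0.7224, -1.3654)
q' = (0.6968, -0.0311, 0.7166, -0.0085)

ω×(Iω) gyroscopic = (0.0392, -0.1120, -0.0784)
α = I⁻¹(τ − ω×Iω) = (2.1800, 0.5600, 0.8650)
ω' = ω + α·dt = (-0.7128, 0.7224, -1.3654)
q⊗(0,ω) = (-0.4949749, -1.5556354, 0.4949749, -0.4242642)
q + ½dt·q⊗(0,ω), renormalized = (0.6968, -0.0311, 0.7166, -0.0085)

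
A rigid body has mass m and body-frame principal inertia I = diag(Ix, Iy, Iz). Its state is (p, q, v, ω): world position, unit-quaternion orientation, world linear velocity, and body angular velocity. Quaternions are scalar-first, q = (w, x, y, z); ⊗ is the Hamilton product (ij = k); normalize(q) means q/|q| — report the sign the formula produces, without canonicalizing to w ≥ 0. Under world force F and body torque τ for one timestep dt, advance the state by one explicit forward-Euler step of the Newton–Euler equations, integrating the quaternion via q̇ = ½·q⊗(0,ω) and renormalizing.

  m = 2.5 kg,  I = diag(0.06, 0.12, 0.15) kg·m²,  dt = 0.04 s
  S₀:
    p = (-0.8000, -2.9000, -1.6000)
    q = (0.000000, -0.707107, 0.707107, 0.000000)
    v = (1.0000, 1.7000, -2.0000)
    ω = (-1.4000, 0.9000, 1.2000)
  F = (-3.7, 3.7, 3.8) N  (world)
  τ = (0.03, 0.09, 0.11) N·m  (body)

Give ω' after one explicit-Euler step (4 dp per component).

precession coupling ω×(Iω) = (0.0324, 0.1512, -0.0756)
(τ − ω×Iω)/I = (-0.0400, -0.5100, 1.2373)
ω' = ω + α·dt = (-1.4016, 0.8796, 1.2495)

ω' = (-1.4016, 0.8796, 1.2495)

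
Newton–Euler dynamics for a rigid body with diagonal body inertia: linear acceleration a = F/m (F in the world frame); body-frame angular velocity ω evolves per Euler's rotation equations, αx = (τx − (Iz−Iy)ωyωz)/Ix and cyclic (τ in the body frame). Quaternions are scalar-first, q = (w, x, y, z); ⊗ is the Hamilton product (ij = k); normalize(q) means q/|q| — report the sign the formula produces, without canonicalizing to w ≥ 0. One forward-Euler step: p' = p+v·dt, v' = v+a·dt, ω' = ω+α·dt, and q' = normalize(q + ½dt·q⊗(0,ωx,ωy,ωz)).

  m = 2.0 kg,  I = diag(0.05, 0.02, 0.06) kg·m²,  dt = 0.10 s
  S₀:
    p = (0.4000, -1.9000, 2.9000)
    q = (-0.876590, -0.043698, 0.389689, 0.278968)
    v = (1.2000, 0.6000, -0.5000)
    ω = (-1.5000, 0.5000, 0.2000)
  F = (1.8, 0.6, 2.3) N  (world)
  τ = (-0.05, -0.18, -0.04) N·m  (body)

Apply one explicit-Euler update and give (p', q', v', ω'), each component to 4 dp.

p' = (0.5200, -1.8400, 2.8500)
q' = (-0.8896, 0.0189, 0.3462, 0.2974)
v' = (1.2900, 0.6300, -0.3850)
ω' = (-1.6080, -0.4150, 0.0958)

ω×(Iω) gyroscopic = (0.0040, 0.0030, 0.0225)
angular accel α = (-1.0800, -9.1500, -1.0417)
ω + α·dt = (-1.6080, -0.4150, 0.0958)
Hamilton product q⊗(0,ω) = (-0.3161851, 1.2533388, -0.8480074, 0.3873665)
updated quaternion q' = (-0.8896, 0.0189, 0.3462, 0.2974)
a = (0.9000, 0.3000, 1.1500)
new position p' = (0.5200, -1.8400, 2.8500)
v' = v + a·dt = (1.2900, 0.6300, -0.3850)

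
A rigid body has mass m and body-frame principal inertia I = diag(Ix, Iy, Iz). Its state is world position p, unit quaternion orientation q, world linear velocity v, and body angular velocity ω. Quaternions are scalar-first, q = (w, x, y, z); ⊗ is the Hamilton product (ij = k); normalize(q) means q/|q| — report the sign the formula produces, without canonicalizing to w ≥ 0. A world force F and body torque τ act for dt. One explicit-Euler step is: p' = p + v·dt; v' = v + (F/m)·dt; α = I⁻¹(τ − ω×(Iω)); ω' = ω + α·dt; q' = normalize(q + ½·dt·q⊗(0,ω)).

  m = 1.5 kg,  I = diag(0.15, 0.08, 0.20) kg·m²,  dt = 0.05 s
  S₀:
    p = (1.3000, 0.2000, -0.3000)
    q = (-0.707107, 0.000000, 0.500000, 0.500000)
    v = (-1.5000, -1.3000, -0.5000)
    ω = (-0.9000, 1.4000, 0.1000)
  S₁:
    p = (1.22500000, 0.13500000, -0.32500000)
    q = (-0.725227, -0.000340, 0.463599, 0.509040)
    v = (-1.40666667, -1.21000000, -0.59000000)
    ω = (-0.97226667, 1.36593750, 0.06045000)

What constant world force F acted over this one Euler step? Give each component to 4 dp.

F = (2.8000, 2.7000, -2.7000)

velocity change Δv = (0.09333333, 0.09000000, -0.09000000)
m·(v₁−v₀)/dt = (2.8000, 2.7000, -2.7000)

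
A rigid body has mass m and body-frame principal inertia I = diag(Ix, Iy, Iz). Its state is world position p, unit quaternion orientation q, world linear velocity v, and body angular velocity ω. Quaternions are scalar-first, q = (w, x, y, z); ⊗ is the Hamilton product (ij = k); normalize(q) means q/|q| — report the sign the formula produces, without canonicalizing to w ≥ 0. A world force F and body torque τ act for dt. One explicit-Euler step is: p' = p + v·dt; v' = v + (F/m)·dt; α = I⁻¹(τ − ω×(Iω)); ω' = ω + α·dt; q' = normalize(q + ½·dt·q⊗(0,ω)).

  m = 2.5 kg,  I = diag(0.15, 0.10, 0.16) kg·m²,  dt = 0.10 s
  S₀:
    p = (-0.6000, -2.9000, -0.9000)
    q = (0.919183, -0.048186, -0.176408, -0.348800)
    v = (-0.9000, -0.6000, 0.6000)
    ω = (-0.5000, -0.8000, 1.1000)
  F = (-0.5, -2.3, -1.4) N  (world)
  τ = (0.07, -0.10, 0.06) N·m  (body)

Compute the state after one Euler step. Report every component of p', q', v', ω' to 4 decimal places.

ω×(Iω) gyroscopic = (-0.0528, 0.0055, -0.0200)
α = I⁻¹(τ − ω×Iω) = (0.8187, -1.0550, 0.5000)
ω + α·dt = (-0.4181, -0.9055, 1.1500)
Hamilton product q⊗(0,ω) = (0.2184606, -0.9326803, -0.5079418, 0.9614461)
updated quaternion q' = (0.9277, -0.0946, -0.2013, -0.2999)
a = (-0.2000, -0.9200, -0.5600)
p + v·dt = (-0.6900, -2.9600, -0.8400)
v + (F/m)dt = (-0.9200, -0.6920, 0.5440)

p' = (-0.6900, -2.9600, -0.8400)
q' = (0.9277, -0.0946, -0.2013, -0.2999)
v' = (-0.9200, -0.6920, 0.5440)
ω' = (-0.4181, -0.9055, 1.1500)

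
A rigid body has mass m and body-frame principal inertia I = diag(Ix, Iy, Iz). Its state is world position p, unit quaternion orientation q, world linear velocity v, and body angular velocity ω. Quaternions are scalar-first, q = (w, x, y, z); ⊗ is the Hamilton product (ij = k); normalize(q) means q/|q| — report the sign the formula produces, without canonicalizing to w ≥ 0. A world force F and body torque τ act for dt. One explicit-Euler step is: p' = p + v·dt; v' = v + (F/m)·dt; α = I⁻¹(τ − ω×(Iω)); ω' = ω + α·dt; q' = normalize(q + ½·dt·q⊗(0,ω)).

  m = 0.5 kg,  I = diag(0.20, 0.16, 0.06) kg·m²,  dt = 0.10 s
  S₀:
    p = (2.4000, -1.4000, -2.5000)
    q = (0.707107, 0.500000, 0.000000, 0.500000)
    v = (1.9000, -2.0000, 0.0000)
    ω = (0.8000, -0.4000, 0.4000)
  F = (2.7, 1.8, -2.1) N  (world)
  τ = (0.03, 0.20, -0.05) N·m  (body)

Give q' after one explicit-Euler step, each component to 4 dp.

2q̇ = q⊗(0,ω) = (-0.6000000, 0.7656856, -0.0828428, 0.0828428)
q + ½dt·q⊗(0,ω), renormalized = (0.6763, 0.5376, -0.0041, 0.5035)

q' = (0.6763, 0.5376, -0.0041, 0.5035)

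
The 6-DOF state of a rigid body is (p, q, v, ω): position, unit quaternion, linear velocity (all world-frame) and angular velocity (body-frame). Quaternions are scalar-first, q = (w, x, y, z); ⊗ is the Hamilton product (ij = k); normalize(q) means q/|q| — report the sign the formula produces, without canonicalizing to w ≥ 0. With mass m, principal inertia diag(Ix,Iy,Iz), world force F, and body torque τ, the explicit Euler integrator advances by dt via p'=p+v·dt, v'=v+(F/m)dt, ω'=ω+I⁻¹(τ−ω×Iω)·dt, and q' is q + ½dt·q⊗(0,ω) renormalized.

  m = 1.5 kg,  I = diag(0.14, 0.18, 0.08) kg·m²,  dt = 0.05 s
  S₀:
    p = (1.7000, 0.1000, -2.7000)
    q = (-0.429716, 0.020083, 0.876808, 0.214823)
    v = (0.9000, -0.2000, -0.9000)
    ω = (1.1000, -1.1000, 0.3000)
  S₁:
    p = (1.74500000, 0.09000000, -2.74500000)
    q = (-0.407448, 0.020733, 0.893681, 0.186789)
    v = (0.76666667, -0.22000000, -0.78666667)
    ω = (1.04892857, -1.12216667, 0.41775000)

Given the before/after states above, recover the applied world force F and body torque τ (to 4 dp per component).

velocity change Δv = (-0.13333333, -0.02000000, 0.11333333)
applied force F = (-4.0000, -0.6000, 3.4000)
Δω = ω₁−ω₀ = (-0.05107143, -0.02216667, 0.11775000)
gyro term ω₀×Iω₀ = (0.0330, 0.0198, -0.0484)
I·α + gyro = (-0.1100, -0.0600, 0.1400)

F = (-4.0000, -0.6000, 3.4000)
τ = (-0.1100, -0.0600, 0.1400)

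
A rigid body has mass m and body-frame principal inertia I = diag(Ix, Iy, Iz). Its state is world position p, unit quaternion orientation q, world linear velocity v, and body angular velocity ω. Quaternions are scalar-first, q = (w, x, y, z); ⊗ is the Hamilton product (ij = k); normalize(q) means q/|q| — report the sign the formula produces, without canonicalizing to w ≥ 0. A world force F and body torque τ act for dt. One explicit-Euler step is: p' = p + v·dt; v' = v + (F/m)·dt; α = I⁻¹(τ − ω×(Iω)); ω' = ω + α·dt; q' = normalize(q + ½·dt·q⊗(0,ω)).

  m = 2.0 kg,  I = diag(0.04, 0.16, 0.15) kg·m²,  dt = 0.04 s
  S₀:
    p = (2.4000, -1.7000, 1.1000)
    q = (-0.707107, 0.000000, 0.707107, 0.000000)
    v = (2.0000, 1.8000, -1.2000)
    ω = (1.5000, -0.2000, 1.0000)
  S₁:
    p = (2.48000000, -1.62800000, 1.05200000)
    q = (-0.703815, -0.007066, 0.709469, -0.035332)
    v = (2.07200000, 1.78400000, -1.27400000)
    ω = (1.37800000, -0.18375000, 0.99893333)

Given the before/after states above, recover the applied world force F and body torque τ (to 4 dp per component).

ω₁ − ω₀ = (-0.12200000, 0.01625000, -0.00106667)
precession coupling = (0.0020, -0.1650, -0.0360)
τ = I·(Δω/dt) + ω₀×(Iω₀) = (-0.1200, -0.1000, -0.0400)
Δv = v₁−v₀ = (0.07200000, -0.01600000, -0.07400000)
F = m·Δv/dt = (3.6000, -0.8000, -3.7000)

F = (3.6000, -0.8000, -3.7000)
τ = (-0.1200, -0.1000, -0.0400)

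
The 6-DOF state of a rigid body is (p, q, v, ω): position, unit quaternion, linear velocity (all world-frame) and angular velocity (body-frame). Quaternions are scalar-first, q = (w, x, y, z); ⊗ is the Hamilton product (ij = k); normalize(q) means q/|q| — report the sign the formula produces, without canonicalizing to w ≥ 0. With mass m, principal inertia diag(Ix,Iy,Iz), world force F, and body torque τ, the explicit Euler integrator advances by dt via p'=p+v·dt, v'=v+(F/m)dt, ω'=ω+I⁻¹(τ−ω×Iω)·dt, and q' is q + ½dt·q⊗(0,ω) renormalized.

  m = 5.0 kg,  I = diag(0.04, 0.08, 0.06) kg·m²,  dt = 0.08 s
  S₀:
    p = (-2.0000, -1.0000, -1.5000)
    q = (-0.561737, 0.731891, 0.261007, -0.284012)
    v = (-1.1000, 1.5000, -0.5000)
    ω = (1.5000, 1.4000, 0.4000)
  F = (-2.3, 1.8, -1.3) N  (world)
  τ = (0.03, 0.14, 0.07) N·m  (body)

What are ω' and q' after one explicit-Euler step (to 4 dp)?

ω' = (1.5824, 1.5520, 0.3813)
q' = (-0.6136, 0.7158, 0.2001, -0.2667)

precession coupling ω×(Iω) = (-0.0112, -0.0120, 0.0840)
(τ − ω×Iω)/I = (1.0300, 1.9000, -0.2333)
new body rate ω' = (1.5824, 1.5520, 0.3813)
2q̇ = q⊗(0,ω) = (-1.3496415, -0.3405859, -1.5052062, 0.4084421)
q' = normalize(q + ½dt·q⊗(0,ω)) = (-0.6136, 0.7158, 0.2001, -0.2667)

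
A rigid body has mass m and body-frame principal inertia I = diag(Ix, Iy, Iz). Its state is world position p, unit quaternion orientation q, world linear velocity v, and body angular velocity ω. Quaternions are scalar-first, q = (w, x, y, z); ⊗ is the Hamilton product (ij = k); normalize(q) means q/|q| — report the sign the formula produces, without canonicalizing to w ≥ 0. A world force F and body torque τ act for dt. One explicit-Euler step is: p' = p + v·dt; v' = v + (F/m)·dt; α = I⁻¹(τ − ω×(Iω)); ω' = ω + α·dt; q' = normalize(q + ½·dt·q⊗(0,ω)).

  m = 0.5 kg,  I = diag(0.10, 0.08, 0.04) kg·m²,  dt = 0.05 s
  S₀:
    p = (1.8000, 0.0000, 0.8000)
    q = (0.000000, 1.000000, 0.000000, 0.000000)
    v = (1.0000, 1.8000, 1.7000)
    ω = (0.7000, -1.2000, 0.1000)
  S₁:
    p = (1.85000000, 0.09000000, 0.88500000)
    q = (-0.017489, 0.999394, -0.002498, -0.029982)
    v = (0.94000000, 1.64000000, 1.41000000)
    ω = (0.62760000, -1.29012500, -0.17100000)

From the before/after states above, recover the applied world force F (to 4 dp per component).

F = (-0.6000, -1.6000, -2.9000)

Δv = v₁−v₀ = (-0.06000000, -0.16000000, -0.29000000)
F = m·Δv/dt = (-0.6000, -1.6000, -2.9000)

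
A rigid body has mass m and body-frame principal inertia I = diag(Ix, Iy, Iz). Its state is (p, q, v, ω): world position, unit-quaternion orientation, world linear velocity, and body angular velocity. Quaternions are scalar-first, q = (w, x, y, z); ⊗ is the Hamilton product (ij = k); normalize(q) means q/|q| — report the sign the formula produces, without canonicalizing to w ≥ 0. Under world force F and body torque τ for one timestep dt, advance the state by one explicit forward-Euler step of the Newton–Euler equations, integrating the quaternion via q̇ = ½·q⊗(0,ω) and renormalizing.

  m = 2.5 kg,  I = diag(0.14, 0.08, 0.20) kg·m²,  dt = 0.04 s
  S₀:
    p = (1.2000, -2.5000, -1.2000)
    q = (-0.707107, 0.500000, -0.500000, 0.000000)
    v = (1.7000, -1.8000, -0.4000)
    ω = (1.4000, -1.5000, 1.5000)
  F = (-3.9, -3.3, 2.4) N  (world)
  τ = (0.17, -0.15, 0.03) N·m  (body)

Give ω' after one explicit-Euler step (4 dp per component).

ω' = (1.5257, -1.5120, 1.4808)

(τ − ω×Iω)/I = (3.1429, -0.3000, -0.4800)
ω + α·dt = (1.5257, -1.5120, 1.4808)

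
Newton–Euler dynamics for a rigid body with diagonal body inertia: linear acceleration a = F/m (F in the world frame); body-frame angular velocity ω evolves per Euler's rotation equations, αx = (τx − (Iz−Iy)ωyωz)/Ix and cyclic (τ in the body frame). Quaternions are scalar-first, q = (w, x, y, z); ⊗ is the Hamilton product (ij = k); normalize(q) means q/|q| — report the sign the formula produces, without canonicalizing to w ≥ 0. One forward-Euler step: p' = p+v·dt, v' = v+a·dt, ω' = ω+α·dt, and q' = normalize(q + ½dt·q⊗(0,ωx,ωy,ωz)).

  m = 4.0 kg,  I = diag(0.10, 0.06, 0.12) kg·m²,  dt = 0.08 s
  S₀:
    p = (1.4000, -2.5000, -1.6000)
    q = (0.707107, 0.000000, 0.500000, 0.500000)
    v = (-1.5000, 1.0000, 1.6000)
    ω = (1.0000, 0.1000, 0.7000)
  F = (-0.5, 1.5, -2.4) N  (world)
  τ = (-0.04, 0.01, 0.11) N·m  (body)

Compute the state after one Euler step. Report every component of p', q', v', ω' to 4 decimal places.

p + v·dt = (1.2800, -2.4200, -1.4720)
v + (F/m)dt = (-1.5100, 1.0300, 1.5520)
(τ − ω×Iω)/I = (-0.4420, 0.4000, 0.9500)
ω' = ω + α·dt = (0.9646, 0.1320, 0.7760)
q⊗(0,ω) = (-0.4000000, 1.0071070, 0.5707107, -0.0050251)
q + ½dt·q⊗(0,ω), renormalized = (0.6903, 0.0402, 0.5222, 0.4992)

p' = (1.2800, -2.4200, -1.4720)
q' = (0.6903, 0.0402, 0.5222, 0.4992)
v' = (-1.5100, 1.0300, 1.5520)
ω' = (0.9646, 0.1320, 0.7760)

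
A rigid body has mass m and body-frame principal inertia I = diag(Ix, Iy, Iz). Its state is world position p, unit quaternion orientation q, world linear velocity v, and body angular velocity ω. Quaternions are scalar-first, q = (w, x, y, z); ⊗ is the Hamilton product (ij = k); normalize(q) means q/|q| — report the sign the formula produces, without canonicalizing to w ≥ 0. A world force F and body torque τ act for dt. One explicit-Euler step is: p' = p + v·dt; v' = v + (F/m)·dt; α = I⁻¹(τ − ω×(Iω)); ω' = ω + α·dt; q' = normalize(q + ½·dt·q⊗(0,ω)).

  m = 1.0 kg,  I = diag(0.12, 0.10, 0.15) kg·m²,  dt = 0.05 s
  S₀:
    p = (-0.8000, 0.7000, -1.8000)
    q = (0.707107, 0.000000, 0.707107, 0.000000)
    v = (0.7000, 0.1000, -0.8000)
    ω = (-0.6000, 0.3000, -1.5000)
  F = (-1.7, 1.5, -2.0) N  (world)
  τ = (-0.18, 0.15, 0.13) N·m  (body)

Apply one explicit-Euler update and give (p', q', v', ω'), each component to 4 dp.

p' = (-0.7650, 0.7050, -1.8400)
q' = (0.7012, -0.0371, 0.7118, -0.0159)
v' = (0.6150, 0.1750, -0.9000)
ω' = (-0.6656, 0.3885, -1.4579)

gyro term ω×Iω = (-0.0225, -0.0270, 0.0036)
angular accel α = (-1.3125, 1.7700, 0.8427)
ω + α·dt = (-0.6656, 0.3885, -1.4579)
Hamilton product q⊗(0,ω) = (-0.2121321, -1.4849247, 0.2121321, -0.6363963)
q' = normalize(q + ½dt·q⊗(0,ω)) = (0.7012, -0.0371, 0.7118, -0.0159)
p + v·dt = (-0.7650, 0.7050, -1.8400)
new velocity v' = (0.6150, 0.1750, -0.9000)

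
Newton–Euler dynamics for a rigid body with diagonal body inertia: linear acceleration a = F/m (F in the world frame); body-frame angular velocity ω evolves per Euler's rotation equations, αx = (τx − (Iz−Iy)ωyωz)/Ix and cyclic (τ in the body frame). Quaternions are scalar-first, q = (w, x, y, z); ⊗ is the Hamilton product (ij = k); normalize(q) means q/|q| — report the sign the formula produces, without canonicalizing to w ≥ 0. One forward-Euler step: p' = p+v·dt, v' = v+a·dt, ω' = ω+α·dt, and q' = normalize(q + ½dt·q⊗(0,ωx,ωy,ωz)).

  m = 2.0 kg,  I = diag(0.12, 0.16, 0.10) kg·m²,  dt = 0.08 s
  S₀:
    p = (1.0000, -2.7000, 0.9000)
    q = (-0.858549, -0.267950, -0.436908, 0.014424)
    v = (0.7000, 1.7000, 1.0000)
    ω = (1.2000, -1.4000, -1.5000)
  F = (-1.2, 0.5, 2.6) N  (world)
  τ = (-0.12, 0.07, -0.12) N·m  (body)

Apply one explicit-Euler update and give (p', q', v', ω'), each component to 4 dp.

p' = (1.0560, -2.5640, 0.9800)
q' = (-0.8654, -0.2809, -0.4024, 0.1015)
v' = (0.6520, 1.7200, 1.1040)
ω' = (1.2040, -1.3470, -1.5422)

p' = p + v·dt = (1.0560, -2.5640, 0.9800)
v' = v + a·dt = (0.6520, 1.7200, 1.1040)
α = I⁻¹(τ − ω×Iω) = (0.0500, 0.6625, -0.5280)
ω' = ω + α·dt = (1.2040, -1.3470, -1.5422)
q⊗(0,ω) = (-0.2684952, -0.3547032, 0.8173524, 2.1872431)
q' = normalize(q + ½dt·q⊗(0,ω)) = (-0.8654, -0.2809, -0.4024, 0.1015)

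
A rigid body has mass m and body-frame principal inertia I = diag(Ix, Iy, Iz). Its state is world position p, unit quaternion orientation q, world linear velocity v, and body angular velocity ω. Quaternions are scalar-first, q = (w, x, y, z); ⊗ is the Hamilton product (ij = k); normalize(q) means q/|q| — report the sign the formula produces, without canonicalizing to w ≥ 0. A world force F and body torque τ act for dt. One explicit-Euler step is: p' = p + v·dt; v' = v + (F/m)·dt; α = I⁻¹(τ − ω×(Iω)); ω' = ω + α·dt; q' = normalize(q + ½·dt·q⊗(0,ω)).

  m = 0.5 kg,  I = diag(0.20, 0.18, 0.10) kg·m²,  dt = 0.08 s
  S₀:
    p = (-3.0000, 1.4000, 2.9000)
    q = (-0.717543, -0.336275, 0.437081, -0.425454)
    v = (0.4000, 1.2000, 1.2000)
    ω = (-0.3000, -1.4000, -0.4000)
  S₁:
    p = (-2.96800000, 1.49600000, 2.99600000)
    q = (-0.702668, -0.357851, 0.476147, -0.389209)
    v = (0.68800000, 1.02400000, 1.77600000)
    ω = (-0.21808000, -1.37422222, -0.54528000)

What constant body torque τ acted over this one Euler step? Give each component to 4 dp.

τ = (0.1600, 0.0700, -0.1900)

rate change Δω = (0.08192000, 0.02577778, -0.14528000)
gyro term ω₀×Iω₀ = (-0.0448, 0.0120, -0.0084)
τ = I·(Δω/dt) + ω₀×(Iω₀) = (0.1600, 0.0700, -0.1900)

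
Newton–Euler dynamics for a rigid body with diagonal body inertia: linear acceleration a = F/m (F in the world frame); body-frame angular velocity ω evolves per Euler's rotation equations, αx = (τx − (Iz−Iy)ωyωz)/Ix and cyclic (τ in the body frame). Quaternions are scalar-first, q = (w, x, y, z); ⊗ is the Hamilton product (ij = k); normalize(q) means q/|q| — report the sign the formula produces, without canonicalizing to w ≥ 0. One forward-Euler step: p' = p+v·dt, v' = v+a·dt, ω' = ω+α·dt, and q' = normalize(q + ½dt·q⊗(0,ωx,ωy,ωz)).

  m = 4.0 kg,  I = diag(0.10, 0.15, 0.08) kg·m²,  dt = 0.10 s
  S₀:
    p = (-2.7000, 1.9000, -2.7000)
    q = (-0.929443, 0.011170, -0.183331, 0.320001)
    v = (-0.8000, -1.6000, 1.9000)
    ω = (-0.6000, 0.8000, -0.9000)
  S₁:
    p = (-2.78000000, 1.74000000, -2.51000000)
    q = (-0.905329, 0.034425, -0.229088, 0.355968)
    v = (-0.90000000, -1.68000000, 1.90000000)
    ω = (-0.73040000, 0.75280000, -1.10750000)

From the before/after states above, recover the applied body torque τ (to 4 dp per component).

τ = (-0.0800, -0.0600, -0.1900)

rate change Δω = (-0.13040000, -0.04720000, -0.20750000)
applied torque τ = (-0.0800, -0.0600, -0.1900)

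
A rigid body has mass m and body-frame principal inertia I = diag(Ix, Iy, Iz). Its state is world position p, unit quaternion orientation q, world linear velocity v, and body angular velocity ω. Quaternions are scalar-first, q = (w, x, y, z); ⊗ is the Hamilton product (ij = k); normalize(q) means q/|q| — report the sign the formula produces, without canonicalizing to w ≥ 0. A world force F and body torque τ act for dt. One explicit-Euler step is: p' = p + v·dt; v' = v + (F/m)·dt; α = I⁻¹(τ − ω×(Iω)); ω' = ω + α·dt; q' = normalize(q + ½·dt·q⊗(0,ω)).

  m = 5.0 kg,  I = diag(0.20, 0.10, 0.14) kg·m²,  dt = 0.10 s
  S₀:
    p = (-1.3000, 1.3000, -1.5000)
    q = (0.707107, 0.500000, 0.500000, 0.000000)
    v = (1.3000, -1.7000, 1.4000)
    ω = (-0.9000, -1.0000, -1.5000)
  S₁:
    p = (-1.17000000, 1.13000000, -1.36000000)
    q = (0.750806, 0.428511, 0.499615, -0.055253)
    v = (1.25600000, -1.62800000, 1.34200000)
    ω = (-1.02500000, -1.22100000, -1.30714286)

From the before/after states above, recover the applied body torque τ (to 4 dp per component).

Δω = ω₁−ω₀ = (-0.12500000, -0.22100000, 0.19285714)
τ = I·(Δω/dt) + ω₀×(Iω₀) = (-0.1900, -0.1400, 0.1800)

τ = (-0.1900, -0.1400, 0.1800)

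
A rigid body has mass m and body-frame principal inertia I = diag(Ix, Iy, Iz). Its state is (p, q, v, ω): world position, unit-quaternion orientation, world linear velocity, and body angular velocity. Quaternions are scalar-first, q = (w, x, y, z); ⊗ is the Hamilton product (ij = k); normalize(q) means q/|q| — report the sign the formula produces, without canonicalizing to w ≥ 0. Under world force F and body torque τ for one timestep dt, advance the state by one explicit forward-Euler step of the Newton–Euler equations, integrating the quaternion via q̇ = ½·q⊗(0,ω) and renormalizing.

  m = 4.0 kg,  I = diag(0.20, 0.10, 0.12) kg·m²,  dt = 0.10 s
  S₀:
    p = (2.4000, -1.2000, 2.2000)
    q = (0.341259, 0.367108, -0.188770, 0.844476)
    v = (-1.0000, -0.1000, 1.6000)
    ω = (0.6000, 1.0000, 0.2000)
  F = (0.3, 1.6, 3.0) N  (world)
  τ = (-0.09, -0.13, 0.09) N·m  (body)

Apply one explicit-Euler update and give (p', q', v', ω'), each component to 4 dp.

gyro term ω×Iω = (0.0040, 0.0096, -0.0600)
(τ − ω×Iω)/I = (-0.4700, -1.3960, 1.2500)
ω' = ω + α·dt = (0.5530, 0.8604, 0.3250)
q⊗(0,ω) = (-0.2003900, -0.6774746, 0.7745230, 0.5486218)
updated quaternion q' = (0.3307, 0.3327, -0.1498, 0.8704)
a = F/m = (0.0750, 0.4000, 0.7500)
p + v·dt = (2.3000, -1.2100, 2.3600)
new velocity v' = (-0.9925, -0.0600, 1.6750)

p' = (2.3000, -1.2100, 2.3600)
q' = (0.3307, 0.3327, -0.1498, 0.8704)
v' = (-0.9925, -0.0600, 1.6750)
ω' = (0.5530, 0.8604, 0.3250)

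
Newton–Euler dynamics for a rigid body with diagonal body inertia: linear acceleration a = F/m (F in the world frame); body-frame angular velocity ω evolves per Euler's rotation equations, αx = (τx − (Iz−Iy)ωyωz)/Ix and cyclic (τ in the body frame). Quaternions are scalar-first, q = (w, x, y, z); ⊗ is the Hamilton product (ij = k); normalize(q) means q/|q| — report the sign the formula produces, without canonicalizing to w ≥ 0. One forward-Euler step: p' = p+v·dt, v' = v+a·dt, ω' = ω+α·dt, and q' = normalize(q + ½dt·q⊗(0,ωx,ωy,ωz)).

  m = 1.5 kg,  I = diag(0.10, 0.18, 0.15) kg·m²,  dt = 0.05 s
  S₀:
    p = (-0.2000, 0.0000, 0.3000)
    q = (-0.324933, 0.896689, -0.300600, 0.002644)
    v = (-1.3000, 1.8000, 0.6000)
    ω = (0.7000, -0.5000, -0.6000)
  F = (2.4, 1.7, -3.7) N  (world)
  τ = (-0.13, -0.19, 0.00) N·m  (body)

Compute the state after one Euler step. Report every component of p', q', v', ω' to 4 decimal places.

a = (1.6000, 1.1333, -2.4667)
p + v·dt = (-0.2650, 0.0900, 0.3300)
new velocity v' = (-1.2200, 1.8567, 0.4767)
gyro term ω×Iω = (-0.0090, 0.0210, -0.0280)
angular accel α = (-1.2100, -1.1722, 0.1867)
ω' = ω + α·dt = (0.6395, -0.5586, -0.5907)
q⊗(0,ω) = (-0.7763959, -0.0457711, 0.7023307, -0.0429647)
q' = normalize(q + ½dt·q⊗(0,ω)) = (-0.3442, 0.8952, -0.2829, 0.0016)

p' = (-0.2650, 0.0900, 0.3300)
q' = (-0.3442, 0.8952, -0.2829, 0.0016)
v' = (-1.2200, 1.8567, 0.4767)
ω' = (0.6395, -0.5586, -0.5907)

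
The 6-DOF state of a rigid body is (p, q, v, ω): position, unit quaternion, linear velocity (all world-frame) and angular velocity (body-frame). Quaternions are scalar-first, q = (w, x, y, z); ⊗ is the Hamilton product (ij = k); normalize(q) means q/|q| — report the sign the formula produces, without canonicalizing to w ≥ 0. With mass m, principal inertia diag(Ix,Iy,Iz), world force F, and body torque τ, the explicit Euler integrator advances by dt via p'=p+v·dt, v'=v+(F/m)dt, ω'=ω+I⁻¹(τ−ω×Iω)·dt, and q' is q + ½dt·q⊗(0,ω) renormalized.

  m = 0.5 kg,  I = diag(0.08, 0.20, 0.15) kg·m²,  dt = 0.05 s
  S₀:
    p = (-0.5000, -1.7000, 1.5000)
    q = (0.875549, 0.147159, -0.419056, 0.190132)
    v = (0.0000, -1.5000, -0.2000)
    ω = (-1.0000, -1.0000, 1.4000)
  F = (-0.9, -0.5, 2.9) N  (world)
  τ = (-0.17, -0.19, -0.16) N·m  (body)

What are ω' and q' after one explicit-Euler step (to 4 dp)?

ω' = (-1.1500, -1.0720, 1.3067)
q' = (0.8610, 0.1152, -0.4503, 0.2064)

α = I⁻¹(τ − ω×Iω) = (-3.0000, -1.4400, -1.8667)
new body rate ω' = (-1.1500, -1.0720, 1.3067)
2q̇ = q⊗(0,ω) = (-0.5380818, -1.2720954, -1.2717036, 0.6595536)
q + ½dt·q⊗(0,ω), renormalized = (0.8610, 0.1152, -0.4503, 0.2064)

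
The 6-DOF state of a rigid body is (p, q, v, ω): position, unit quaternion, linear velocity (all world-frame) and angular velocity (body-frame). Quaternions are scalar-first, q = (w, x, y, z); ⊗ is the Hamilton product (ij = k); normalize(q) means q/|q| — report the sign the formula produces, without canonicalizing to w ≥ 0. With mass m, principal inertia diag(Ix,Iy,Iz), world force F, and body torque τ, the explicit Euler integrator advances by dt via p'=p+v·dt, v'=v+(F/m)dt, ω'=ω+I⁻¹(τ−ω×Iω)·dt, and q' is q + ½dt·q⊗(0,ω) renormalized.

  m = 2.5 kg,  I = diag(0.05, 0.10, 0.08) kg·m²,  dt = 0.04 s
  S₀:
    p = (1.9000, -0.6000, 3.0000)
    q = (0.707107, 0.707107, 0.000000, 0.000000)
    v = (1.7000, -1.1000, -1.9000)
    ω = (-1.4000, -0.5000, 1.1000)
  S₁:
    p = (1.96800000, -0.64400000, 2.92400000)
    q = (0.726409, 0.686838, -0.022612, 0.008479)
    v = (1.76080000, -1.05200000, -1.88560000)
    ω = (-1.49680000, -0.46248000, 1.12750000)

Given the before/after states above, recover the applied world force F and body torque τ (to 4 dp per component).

F = (3.8000, 3.0000, 0.9000)
τ = (-0.1100, 0.1400, 0.0900)

Δv = v₁−v₀ = (0.06080000, 0.04800000, 0.01440000)
F = m·Δv/dt = (3.8000, 3.0000, 0.9000)
Δω = ω₁−ω₀ = (-0.09680000, 0.03752000, 0.02750000)
applied torque τ = (-0.1100, 0.1400, 0.0900)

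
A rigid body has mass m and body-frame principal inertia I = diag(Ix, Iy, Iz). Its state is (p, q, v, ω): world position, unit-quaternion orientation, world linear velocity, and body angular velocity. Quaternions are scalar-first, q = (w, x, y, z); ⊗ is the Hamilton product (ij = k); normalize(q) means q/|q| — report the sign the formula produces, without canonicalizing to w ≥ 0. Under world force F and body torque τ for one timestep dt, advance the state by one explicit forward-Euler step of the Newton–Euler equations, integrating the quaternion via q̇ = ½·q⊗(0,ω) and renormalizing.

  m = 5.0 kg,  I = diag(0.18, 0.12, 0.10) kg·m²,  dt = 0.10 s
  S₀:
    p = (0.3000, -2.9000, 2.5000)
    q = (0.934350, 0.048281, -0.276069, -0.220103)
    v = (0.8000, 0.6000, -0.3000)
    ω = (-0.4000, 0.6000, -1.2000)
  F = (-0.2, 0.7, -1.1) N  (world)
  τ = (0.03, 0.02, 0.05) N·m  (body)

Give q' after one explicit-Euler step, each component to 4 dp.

2q̇ = q⊗(0,ω) = (-0.0791698, 0.0896046, 0.7065884, -1.2026790)
q' = normalize(q + ½dt·q⊗(0,ω)) = (0.9281, 0.0526, -0.2402, -0.2796)

q' = (0.9281, 0.0526, -0.2402, -0.2796)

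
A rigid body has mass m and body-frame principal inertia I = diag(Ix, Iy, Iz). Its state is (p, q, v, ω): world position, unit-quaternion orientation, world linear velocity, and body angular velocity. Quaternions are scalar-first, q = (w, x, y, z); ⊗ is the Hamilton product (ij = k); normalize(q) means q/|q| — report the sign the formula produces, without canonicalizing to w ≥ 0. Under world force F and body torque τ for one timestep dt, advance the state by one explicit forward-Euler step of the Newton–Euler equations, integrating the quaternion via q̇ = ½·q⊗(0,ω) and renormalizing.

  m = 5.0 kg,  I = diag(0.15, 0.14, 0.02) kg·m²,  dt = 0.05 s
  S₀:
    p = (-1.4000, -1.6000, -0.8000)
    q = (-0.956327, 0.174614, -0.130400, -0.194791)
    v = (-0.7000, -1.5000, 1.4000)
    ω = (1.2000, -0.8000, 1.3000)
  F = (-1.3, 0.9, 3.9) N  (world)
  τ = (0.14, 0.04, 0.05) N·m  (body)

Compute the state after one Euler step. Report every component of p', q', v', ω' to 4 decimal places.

linear accel F/m = (-0.2600, 0.1800, 0.7800)
p + v·dt = (-1.4350, -1.6750, -0.7300)
new velocity v' = (-0.7130, -1.4910, 1.4390)
gyro term ω×Iω = (0.1248, 0.2028, 0.0096)
(τ − ω×Iω)/I = (0.1013, -1.1629, 2.0200)
ω + α·dt = (1.2051, -0.8581, 1.4010)
Hamilton product q⊗(0,ω) = (-0.0606285, -1.4729452, 0.3043142, -1.2264363)
updated quaternion q' = (-0.9567, 0.1376, -0.1226, -0.2252)

p' = (-1.4350, -1.6750, -0.7300)
q' = (-0.9567, 0.1376, -0.1226, -0.2252)
v' = (-0.7130, -1.4910, 1.4390)
ω' = (1.2051, -0.8581, 1.4010)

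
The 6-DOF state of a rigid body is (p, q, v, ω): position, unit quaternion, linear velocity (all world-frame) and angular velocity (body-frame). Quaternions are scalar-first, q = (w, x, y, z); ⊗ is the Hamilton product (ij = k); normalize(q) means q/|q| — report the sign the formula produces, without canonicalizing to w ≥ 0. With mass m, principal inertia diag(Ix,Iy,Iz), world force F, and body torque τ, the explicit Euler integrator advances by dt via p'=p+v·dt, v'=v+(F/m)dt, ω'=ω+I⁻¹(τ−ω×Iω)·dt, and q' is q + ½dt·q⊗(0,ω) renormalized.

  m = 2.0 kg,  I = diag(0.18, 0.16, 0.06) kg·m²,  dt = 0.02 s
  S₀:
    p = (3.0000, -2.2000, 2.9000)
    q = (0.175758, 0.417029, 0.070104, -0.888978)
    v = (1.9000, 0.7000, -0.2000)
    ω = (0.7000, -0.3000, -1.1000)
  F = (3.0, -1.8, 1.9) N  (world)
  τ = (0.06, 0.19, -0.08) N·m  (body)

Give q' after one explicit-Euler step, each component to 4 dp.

q' = (0.1633, 0.4148, 0.0679, -0.8926)

2q̇ = q⊗(0,ω) = (-1.2487649, -0.2207772, -0.2162801, -0.3675153)
q' = normalize(q + ½dt·q⊗(0,ω)) = (0.1633, 0.4148, 0.0679, -0.8926)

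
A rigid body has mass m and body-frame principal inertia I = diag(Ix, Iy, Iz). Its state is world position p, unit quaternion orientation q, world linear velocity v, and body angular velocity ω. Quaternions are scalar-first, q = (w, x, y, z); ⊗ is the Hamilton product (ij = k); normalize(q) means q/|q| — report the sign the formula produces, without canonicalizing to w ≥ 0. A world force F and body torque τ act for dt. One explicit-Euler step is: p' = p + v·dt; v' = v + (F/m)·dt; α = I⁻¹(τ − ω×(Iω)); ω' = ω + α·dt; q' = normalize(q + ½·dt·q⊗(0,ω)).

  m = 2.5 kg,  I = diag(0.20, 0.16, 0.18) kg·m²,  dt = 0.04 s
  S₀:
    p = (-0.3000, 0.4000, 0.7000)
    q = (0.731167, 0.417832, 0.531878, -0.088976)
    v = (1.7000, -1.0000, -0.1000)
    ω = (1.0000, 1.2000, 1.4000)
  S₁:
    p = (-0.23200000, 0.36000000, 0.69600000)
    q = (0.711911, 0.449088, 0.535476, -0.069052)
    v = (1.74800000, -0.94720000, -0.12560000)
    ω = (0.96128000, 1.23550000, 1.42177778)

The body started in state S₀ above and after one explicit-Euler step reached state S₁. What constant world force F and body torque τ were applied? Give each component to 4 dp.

rate change Δω = (-0.03872000, 0.03550000, 0.02177778)
gyro term ω₀×Iω₀ = (0.0336, 0.0280, -0.0480)
applied torque τ = (-0.1600, 0.1700, 0.0500)
v₁ − v₀ = (0.04800000, 0.05280000, -0.02560000)
applied force F = (3.0000, 3.3000, -1.6000)

F = (3.0000, 3.3000, -1.6000)
τ = (-0.1600, 0.1700, 0.0500)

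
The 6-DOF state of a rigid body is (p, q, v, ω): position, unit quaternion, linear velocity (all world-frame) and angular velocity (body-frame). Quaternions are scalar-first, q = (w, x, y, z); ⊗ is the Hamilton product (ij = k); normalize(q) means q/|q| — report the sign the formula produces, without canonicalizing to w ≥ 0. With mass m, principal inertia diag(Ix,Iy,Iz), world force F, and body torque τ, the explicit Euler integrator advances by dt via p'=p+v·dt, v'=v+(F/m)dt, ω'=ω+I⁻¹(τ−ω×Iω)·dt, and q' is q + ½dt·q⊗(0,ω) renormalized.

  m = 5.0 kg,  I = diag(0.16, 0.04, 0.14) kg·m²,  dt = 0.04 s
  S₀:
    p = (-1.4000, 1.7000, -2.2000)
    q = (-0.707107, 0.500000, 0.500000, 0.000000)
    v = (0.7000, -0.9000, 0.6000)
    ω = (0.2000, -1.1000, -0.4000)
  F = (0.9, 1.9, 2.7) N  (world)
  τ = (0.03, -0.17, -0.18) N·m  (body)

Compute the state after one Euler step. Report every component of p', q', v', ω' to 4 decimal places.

a = F/m = (0.1800, 0.3800, 0.5400)
p' = p + v·dt = (-1.3720, 1.6640, -2.1760)
v + (F/m)dt = (0.7072, -0.8848, 0.6216)
gyro term ω×Iω = (0.0440, -0.0016, 0.0264)
angular accel α = (-0.0875, -4.2100, -1.4743)
ω' = ω + α·dt = (0.1965, -1.2684, -0.4590)
2q̇ = q⊗(0,ω) = (0.4500000, -0.3414214, 0.9778177, -0.3671572)
q + ½dt·q⊗(0,ω), renormalized = (-0.6979, 0.4930, 0.5194, -0.0073)

p' = (-1.3720, 1.6640, -2.1760)
q' = (-0.6979, 0.4930, 0.5194, -0.0073)
v' = (0.7072, -0.8848, 0.6216)
ω' = (0.1965, -1.2684, -0.4590)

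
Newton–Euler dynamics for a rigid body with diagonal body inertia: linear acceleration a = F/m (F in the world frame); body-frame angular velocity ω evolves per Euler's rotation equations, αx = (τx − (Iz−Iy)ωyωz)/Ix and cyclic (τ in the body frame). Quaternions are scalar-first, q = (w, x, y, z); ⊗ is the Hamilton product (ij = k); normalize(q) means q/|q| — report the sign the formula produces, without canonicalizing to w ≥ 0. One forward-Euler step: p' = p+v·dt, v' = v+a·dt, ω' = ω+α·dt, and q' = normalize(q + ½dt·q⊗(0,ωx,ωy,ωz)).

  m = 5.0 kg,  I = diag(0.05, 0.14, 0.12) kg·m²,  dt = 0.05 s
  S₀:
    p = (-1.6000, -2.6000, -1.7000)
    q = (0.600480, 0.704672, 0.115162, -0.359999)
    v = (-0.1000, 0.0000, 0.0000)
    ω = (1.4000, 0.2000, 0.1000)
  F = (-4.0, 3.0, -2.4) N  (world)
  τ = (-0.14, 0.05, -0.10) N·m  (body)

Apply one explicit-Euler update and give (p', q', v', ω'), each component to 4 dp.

ω×(Iω) gyroscopic = (-0.0004, -0.0098, 0.0252)
(τ − ω×Iω)/I = (-2.7920, 0.4271, -1.0433)
ω + α·dt = (1.2604, 0.2214, 0.0478)
2q̇ = q⊗(0,ω) = (-0.9735733, 0.9241880, -0.4543698, 0.0397556)
q' = normalize(q + ½dt·q⊗(0,ω)) = (0.5758, 0.7273, 0.1037, -0.3588)
p + v·dt = (-1.6050, -2.6000, -1.7000)
v + (F/m)dt = (-0.1400, 0.0300, -0.0240)

p' = (-1.6050, -2.6000, -1.7000)
q' = (0.5758, 0.7273, 0.1037, -0.3588)
v' = (-0.1400, 0.0300, -0.0240)
ω' = (1.2604, 0.2214, 0.0478)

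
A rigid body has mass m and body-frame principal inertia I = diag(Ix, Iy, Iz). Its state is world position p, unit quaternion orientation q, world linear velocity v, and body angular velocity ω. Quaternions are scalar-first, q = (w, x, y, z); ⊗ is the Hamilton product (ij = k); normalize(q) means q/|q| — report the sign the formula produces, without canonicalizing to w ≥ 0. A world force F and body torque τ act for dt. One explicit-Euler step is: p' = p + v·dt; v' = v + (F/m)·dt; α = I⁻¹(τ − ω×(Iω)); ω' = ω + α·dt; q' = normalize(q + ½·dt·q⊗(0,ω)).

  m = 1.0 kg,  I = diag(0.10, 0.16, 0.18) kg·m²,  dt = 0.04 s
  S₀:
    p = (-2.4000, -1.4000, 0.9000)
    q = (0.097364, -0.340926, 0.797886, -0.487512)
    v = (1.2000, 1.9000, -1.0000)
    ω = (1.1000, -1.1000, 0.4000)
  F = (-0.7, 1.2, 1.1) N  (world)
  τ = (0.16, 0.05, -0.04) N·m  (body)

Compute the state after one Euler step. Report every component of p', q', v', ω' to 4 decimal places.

p' = (-2.3520, -1.3240, 0.8600)
q' = (0.1263, -0.3429, 0.7873, -0.4965)
v' = (1.1720, 1.9480, -0.9560)
ω' = (1.1675, -1.0787, 0.4072)

a = F/m = (-0.7000, 1.2000, 1.1000)
new position p' = (-2.3520, -1.3240, 0.8600)
new velocity v' = (1.1720, 1.9480, -0.9560)
(τ − ω×Iω)/I = (1.6880, 0.5325, 0.1811)
new body rate ω' = (1.1675, -1.0787, 0.4072)
Hamilton product q⊗(0,ω) = (1.4476980, -0.1100084, -0.5069932, -0.4637104)
q + ½dt·q⊗(0,ω), renormalized = (0.1263, -0.3429, 0.7873, -0.4965)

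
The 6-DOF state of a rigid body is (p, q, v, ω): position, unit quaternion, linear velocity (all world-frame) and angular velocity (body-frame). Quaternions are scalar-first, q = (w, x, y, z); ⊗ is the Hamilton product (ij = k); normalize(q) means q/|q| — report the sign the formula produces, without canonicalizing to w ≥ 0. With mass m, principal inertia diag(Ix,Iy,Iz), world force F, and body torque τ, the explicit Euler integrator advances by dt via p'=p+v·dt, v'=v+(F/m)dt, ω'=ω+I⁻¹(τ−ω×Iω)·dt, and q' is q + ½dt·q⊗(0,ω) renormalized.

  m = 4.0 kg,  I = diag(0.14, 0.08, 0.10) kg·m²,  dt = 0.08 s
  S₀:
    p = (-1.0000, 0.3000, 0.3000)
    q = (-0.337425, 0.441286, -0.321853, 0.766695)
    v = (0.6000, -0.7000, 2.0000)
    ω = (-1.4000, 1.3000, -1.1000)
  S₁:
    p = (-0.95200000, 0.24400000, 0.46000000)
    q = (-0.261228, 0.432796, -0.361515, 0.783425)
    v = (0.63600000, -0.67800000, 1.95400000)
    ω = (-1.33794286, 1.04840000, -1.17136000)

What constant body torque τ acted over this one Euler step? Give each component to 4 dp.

τ = (0.0800, -0.1900, 0.0200)

ω₁ − ω₀ = (0.06205714, -0.25160000, -0.07136000)
I·α + gyro = (0.0800, -0.1900, 0.0200)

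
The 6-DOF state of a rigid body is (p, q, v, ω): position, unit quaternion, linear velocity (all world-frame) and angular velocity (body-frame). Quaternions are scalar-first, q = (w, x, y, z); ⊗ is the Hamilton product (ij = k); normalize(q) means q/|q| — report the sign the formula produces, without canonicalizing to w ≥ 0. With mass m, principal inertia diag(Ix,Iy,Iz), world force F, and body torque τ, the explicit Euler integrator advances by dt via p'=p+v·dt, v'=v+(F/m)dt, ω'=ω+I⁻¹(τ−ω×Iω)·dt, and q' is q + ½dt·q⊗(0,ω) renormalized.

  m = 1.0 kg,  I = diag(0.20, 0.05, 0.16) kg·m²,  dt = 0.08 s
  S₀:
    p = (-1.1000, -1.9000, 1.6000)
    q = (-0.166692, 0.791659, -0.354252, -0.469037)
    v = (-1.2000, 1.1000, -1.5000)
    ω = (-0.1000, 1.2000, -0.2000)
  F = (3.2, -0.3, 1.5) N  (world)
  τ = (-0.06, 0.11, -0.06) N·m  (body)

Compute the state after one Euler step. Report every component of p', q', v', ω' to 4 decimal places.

p' = (-1.1960, -1.8120, 1.4800)
q' = (-0.1501, 0.8167, -0.3536, -0.4306)
v' = (-0.9440, 1.0760, -1.3800)
ω' = (-0.1134, 1.3747, -0.2390)

(τ − ω×Iω)/I = (-0.1680, 2.1840, -0.4875)
new body rate ω' = (-0.1134, 1.3747, -0.2390)
2q̇ = q⊗(0,ω) = (0.4104609, 0.6503640, 0.0052051, 0.9479040)
q' = normalize(q + ½dt·q⊗(0,ω)) = (-0.1501, 0.8167, -0.3536, -0.4306)
new position p' = (-1.1960, -1.8120, 1.4800)
v' = v + a·dt = (-0.9440, 1.0760, -1.3800)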